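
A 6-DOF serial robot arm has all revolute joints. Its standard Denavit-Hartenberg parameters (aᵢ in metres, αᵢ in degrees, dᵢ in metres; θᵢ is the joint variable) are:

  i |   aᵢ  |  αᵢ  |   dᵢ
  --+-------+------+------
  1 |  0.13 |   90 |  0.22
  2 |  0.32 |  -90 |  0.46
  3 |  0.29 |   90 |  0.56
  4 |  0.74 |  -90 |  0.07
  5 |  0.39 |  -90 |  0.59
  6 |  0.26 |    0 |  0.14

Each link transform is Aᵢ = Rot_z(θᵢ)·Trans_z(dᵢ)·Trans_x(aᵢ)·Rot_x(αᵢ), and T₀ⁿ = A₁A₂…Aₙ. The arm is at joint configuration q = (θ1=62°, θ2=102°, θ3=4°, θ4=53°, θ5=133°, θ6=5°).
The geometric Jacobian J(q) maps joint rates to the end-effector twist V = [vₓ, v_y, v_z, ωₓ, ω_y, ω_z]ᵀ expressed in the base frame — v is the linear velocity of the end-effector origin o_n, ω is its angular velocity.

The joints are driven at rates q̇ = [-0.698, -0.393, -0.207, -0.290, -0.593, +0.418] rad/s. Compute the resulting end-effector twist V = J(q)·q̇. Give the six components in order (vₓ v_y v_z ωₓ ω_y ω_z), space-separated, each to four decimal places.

-1.0885 0.1317 0.7830 -0.0263 0.8412 -0.2477

o_n = [-0.3125, -0.9173, 0.2475]
J₁: ẑ×o_n = [0.9173, -0.3125, 0.0000], ω = ẑ
J2: z=[0.8829, -0.4695, 0.0000] o=[0.0610, 0.1148, 0.2200] → [-0.0129, -0.0243, -1.0866, 0.8829, -0.4695, 0.0000]
J3: z=[-0.4592, -0.8637, -0.2079] o=[0.4360, -0.1599, 0.5330] → [0.0891, 0.0245, -0.2986, -0.4592, -0.8637, -0.2079]
J4: z=[0.8740, -0.4811, 0.0682] o=[0.1327, -0.6872, 0.6995] → [0.2332, 0.3647, -0.4153, 0.8740, -0.4811, 0.0682]
J5: z=[-0.1494, -0.3997, -0.9044] o=[-0.1483, -1.2982, 1.0160] → [0.6517, 0.0336, -0.1225, -0.1494, -0.3997, -0.9044]
J6: z=[0.9342, 0.2425, -0.2615] o=[-0.3628, -1.1893, 0.3509] → [0.0460, 0.0835, 0.2419, 0.9342, 0.2425, -0.2615]
V = J·q̇ = [-1.0885, 0.1317, 0.7830, -0.0263, 0.8412, -0.2477]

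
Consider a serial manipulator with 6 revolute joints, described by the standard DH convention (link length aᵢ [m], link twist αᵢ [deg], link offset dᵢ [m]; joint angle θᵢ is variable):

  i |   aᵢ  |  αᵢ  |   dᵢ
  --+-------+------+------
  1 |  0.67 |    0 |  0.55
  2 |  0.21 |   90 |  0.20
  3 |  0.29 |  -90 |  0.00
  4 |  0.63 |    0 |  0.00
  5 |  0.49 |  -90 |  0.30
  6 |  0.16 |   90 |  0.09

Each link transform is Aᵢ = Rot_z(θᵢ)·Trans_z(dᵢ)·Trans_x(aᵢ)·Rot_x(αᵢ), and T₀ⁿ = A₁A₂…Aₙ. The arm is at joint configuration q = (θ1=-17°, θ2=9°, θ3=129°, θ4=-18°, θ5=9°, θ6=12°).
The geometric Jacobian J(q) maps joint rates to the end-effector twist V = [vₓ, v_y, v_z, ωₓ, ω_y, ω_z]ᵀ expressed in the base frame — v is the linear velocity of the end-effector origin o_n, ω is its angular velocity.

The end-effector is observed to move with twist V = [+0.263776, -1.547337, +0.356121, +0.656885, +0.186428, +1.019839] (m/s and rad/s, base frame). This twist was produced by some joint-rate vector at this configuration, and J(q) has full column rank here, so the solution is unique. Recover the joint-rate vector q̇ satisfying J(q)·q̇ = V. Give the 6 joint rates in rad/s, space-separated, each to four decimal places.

-0.3840 0.9150 -0.3590 -0.3500 -0.4430 -0.0840

o_n = [-0.3462, -0.2661, 1.7803]
J₁: ẑ×o_n = [0.2661, -0.3462, 0.0000], ω = ẑ
J2: z=[0.0000, 0.0000, 1.0000] o=[0.6407, -0.1959, 0.5500] → [0.0703, -0.9870, 0.0000, 0.0000, 0.0000, 1.0000]
J3: z=[-0.1392, -0.9903, 0.0000] o=[0.8487, -0.2251, 0.7500] → [-1.0203, 0.1434, -1.1776, -0.1392, -0.9903, 0.0000]
J4: z=[-0.7696, 0.1082, -0.6293] o=[0.6680, -0.1997, 0.9754] → [0.0453, 1.2577, 0.1608, -0.7696, 0.1082, -0.6293]
J5: z=[-0.7696, 0.1082, -0.6293] o=[0.2675, -0.3400, 1.4410] → [0.0832, 0.6473, 0.0095, -0.7696, 0.1082, -0.6293]
J6: z=[0.0400, 0.9918, 0.1216] o=[-0.2757, -0.3411, 1.6283] → [0.1416, -0.0147, 0.0730, 0.0400, 0.9918, 0.1216]
q̇ = J⁺·V = [-0.3840, 0.9150, -0.3590, -0.3500, -0.4430, -0.0840]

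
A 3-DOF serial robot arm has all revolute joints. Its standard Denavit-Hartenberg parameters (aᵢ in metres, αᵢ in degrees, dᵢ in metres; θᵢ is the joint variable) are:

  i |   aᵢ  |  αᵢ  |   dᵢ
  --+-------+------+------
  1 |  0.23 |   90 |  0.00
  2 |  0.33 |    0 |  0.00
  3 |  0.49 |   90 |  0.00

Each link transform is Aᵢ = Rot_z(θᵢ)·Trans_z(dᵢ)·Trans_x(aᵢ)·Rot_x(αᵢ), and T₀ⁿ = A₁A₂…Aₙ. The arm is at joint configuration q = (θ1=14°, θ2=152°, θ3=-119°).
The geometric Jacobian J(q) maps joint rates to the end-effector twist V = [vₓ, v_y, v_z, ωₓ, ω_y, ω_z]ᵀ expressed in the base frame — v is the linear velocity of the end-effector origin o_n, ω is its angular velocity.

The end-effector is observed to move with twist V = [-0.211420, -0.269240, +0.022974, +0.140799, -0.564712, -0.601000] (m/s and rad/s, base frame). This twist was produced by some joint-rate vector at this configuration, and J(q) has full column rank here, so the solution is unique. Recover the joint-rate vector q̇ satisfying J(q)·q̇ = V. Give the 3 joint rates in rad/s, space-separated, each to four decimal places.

-0.6010 0.7420 -0.1600

o_n = [0.3392, 0.0846, 0.4218]
J₁: ẑ×o_n = [-0.0846, 0.3392, 0.0000], ω = ẑ
J2: z=[0.2419, -0.9703, 0.0000] o=[0.2232, 0.0556, 0.0000] → [-0.4093, -0.1020, 0.1196, 0.2419, -0.9703, 0.0000]
J3: z=[0.2419, -0.9703, 0.0000] o=[-0.0595, -0.0148, 0.1549] → [-0.2589, -0.0646, 0.4109, 0.2419, -0.9703, 0.0000]
q̇ = J⁺·V = [-0.6010, 0.7420, -0.1600]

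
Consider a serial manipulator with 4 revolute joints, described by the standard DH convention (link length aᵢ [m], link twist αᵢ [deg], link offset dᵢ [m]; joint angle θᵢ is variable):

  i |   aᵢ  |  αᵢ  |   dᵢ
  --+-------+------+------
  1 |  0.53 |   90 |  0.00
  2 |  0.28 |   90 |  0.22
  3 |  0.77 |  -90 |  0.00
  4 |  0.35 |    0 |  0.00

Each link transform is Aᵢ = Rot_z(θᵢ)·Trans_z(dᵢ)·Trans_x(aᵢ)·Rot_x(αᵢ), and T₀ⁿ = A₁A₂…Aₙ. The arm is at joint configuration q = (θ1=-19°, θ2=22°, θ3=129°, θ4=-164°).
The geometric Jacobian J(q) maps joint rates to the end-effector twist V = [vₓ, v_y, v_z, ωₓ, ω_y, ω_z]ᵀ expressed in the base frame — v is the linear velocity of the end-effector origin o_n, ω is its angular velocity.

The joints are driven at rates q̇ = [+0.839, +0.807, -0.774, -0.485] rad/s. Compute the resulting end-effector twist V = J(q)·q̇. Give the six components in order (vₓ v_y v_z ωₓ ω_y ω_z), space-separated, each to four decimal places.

0.8042 0.0464 0.2945 -0.3058 -1.0710 1.6978

o_n = [0.3602, -0.7131, -0.0868]
J₁: ẑ×o_n = [0.7131, 0.3602, -0.0000], ω = ẑ
J2: z=[-0.3256, -0.9455, 0.0000] o=[0.5011, -0.1726, 0.0000] → [0.0820, -0.0282, 0.0428, -0.3256, -0.9455, 0.0000]
J3: z=[0.3542, -0.1220, -0.9272] o=[0.6750, -0.4651, 0.1049] → [-0.2066, 0.3597, -0.1262, 0.3542, -0.1220, -0.9272]
J4: z=[-0.4764, 0.8296, -0.2911] o=[0.0553, -0.8846, -0.0766] → [0.0415, -0.0936, -0.3347, -0.4764, 0.8296, -0.2911]
V = J·q̇ = [0.8042, 0.0464, 0.2945, -0.3058, -1.0710, 1.6978]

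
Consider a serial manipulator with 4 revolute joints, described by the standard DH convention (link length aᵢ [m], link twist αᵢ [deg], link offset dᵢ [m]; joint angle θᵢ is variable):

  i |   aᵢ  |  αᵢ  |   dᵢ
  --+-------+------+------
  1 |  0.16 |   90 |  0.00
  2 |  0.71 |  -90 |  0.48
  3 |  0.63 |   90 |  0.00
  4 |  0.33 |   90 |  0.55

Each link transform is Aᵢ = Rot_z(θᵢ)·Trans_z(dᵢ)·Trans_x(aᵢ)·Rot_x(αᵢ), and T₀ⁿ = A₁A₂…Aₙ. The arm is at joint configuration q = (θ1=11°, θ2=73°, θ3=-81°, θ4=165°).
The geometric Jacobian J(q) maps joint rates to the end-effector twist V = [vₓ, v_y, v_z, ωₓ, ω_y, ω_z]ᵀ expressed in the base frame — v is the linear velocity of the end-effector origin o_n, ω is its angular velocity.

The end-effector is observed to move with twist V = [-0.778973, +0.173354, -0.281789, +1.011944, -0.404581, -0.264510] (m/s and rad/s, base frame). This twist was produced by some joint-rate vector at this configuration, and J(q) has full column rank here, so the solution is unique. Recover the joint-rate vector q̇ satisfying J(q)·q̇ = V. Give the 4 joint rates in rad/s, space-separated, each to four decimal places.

o_n = [0.3054, -0.8304, 0.2310]
J₁: ẑ×o_n = [0.8304, 0.3054, -0.0000], ω = ẑ
J2: z=[0.1908, -0.9816, 0.0000] o=[0.1571, 0.0305, 0.0000] → [-0.2268, -0.0441, -0.0187, 0.1908, -0.9816, 0.0000]
J3: z=[-0.9387, -0.1825, 0.2924] o=[0.4524, -0.4010, 0.6790] → [0.2073, -0.4635, 0.3763, -0.9387, -0.1825, 0.2924]
J4: z=[-0.2536, -0.2087, -0.9445] o=[0.5994, -1.0064, 0.7732] → [0.2793, 0.1402, -0.1060, -0.2536, -0.2087, -0.9445]
q̇ = J⁺·V = [-0.4120, 0.6550, -0.8330, -0.4140]

-0.4120 0.6550 -0.8330 -0.4140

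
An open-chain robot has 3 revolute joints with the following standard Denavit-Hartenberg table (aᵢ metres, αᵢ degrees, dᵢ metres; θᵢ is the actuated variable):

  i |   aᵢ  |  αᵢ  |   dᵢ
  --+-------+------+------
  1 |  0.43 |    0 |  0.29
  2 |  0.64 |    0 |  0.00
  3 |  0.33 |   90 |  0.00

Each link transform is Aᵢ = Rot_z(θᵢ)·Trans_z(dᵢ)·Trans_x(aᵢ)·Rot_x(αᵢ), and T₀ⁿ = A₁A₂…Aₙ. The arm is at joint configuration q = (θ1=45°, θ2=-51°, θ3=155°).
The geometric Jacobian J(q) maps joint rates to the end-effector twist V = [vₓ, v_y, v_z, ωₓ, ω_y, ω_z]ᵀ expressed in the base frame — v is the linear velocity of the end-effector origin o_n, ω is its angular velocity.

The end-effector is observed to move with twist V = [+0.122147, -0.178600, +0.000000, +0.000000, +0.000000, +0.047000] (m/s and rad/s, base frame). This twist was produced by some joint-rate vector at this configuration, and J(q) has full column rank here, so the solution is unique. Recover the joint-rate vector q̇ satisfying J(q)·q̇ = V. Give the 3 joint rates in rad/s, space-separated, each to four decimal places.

-0.4390 0.3890 0.0970

o_n = [0.6577, 0.4071, 0.2900]
J₁: ẑ×o_n = [-0.4071, 0.6577, 0.0000], ω = ẑ
J2: z=[0.0000, 0.0000, 1.0000] o=[0.3041, 0.3041, 0.2900] → [-0.1031, 0.3536, 0.0000, 0.0000, 0.0000, 1.0000]
J3: z=[0.0000, 0.0000, 1.0000] o=[0.9405, 0.2372, 0.2900] → [-0.1700, -0.2829, 0.0000, 0.0000, 0.0000, 1.0000]
q̇ = J⁺·V = [-0.4390, 0.3890, 0.0970]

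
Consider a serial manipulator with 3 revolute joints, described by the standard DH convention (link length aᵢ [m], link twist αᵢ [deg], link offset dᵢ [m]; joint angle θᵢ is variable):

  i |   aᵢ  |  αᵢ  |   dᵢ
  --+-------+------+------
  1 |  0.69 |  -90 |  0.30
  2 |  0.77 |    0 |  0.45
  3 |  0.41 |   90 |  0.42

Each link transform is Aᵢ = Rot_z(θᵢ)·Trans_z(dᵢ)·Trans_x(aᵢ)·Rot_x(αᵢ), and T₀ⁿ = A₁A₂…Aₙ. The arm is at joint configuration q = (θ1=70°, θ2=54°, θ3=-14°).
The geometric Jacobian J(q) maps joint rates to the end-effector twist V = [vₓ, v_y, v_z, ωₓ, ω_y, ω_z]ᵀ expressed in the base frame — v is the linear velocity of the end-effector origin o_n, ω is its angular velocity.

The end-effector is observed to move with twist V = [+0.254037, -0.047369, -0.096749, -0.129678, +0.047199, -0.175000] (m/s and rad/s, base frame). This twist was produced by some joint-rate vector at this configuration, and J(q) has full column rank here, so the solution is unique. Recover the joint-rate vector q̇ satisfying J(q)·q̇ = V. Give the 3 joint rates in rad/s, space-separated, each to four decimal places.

o_n = [-0.3193, 1.6664, -0.5865]
J₁: ẑ×o_n = [-1.6664, -0.3193, 0.0000], ω = ẑ
J2: z=[-0.9397, 0.3420, 0.0000] o=[0.2360, 0.6484, 0.3000] → [-0.3032, -0.8330, -0.7667, -0.9397, 0.3420, 0.0000]
J3: z=[-0.9397, 0.3420, 0.0000] o=[-0.0321, 1.2276, -0.3229] → [-0.0901, -0.2476, -0.3141, -0.9397, 0.3420, 0.0000]
q̇ = J⁺·V = [-0.1750, 0.1180, 0.0200]

-0.1750 0.1180 0.0200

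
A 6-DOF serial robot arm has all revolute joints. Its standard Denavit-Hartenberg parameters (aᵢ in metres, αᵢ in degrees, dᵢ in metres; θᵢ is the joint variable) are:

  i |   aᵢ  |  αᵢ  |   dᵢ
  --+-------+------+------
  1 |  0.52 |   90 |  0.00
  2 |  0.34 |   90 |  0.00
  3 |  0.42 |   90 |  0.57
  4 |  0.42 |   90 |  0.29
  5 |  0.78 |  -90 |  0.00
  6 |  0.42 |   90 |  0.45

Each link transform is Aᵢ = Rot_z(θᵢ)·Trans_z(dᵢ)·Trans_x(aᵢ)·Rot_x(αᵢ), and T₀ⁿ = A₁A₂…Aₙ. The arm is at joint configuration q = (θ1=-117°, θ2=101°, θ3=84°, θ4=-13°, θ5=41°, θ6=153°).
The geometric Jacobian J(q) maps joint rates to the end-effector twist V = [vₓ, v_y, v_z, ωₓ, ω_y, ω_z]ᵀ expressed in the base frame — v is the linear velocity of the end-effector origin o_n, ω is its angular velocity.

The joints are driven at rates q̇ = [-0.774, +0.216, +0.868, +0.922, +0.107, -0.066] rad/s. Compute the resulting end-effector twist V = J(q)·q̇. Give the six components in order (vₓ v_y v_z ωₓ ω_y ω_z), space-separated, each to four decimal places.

o_n = [-1.1140, -0.4585, 1.4246]
J₁: ẑ×o_n = [0.4585, -1.1140, 0.0000], ω = ẑ
J2: z=[-0.8910, 0.4540, 0.0000] o=[-0.2361, -0.4633, 0.0000] → [0.6468, 1.2693, 0.3942, -0.8910, 0.4540, 0.0000]
J3: z=[-0.4456, -0.8746, 0.1908] o=[-0.2066, -0.4055, 0.3338] → [-0.9440, 0.3130, -0.7700, -0.4456, -0.8746, 0.1908]
J4: z=[0.1793, 0.1216, 0.9762] o=[-0.8290, -0.7070, 0.4856] → [-0.1284, -0.4465, 0.0792, 0.1793, 0.1216, 0.9762]
J5: z=[0.6315, 0.7467, -0.2090] o=[-1.0938, -0.3970, 0.7927] → [0.4590, -0.3949, -0.0238, 0.6315, 0.7467, -0.2090]
J6: z=[0.6302, -0.3373, 0.6994] o=[-1.4462, 0.0502, 1.3258] → [0.3225, 0.1701, -0.2085, 0.6302, -0.3373, 0.6994]
V = J·q̇ = [-1.1251, 0.9429, -0.4989, -0.3880, -0.4468, 0.2232]

-1.1251 0.9429 -0.4989 -0.3880 -0.4468 0.2232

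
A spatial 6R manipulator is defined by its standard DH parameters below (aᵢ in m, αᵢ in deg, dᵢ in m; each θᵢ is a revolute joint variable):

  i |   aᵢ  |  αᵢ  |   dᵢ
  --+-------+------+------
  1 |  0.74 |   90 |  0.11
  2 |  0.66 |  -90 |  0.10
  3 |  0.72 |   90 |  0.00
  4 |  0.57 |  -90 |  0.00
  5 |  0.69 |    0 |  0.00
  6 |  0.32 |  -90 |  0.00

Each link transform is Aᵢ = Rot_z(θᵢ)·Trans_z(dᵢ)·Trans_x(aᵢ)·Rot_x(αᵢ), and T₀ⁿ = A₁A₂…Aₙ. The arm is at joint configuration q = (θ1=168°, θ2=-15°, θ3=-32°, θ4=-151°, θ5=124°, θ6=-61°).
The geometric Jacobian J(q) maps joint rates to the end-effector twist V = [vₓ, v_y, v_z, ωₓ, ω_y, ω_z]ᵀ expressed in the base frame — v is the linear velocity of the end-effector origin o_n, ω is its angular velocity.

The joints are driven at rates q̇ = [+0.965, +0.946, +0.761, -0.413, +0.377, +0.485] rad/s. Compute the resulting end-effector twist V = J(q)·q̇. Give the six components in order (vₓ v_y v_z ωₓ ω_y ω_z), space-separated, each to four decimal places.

-0.6268 -2.4047 1.6715 -0.3735 0.9149 0.8235

o_n = [-2.1649, 0.0532, -0.4274]
J₁: ẑ×o_n = [-0.0532, -2.1649, 0.0000], ω = ẑ
J2: z=[0.2079, 0.9781, 0.0000] o=[-0.7238, 0.1539, 0.1100] → [-0.5257, 0.1117, 1.3887, 0.2079, 0.9781, 0.0000]
J3: z=[-0.2532, 0.0538, 0.9659] o=[-1.3266, 0.3842, -0.0608] → [0.3000, -0.9026, 0.1289, -0.2532, 0.0538, 0.9659]
J4: z=[0.6770, 0.7231, 0.1372] o=[-1.8242, 0.8800, -0.2189] → [-0.0374, 0.0945, -0.3134, 0.6770, 0.7231, 0.1372]
J5: z=[-0.1136, 0.2868, -0.9512] o=[-1.4097, 0.5219, -0.3764] → [-0.4604, 0.7126, 0.2698, -0.1136, 0.2868, -0.9512]
J6: z=[-0.1136, 0.2868, -0.9512] o=[-2.0775, 0.3507, -0.3482] → [-0.3057, 0.0741, 0.0589, -0.1136, 0.2868, -0.9512]
V = J·q̇ = [-0.6268, -2.4047, 1.6715, -0.3735, 0.9149, 0.8235]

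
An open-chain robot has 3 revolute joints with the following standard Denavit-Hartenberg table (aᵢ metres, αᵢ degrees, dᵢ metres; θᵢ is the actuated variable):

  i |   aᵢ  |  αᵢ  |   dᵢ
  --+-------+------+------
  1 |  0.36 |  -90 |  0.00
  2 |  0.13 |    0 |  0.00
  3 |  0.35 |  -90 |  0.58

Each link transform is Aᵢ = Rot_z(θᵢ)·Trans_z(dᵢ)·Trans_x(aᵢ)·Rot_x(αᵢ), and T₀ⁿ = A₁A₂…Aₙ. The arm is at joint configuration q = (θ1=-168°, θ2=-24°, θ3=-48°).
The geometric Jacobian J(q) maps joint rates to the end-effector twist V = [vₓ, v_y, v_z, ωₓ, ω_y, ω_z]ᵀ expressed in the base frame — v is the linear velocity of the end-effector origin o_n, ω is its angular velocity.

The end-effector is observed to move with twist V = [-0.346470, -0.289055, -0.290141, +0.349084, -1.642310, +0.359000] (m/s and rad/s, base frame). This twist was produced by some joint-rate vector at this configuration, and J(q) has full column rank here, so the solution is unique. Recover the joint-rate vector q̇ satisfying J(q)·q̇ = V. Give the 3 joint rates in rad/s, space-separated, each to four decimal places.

0.3590 0.9140 0.7650

o_n = [-0.4535, -0.6894, 0.3857]
J₁: ẑ×o_n = [0.6894, -0.4535, 0.0000], ω = ẑ
J2: z=[0.2079, -0.9781, 0.0000] o=[-0.3521, -0.0748, 0.0000] → [-0.3773, -0.0802, -0.2269, 0.2079, -0.9781, 0.0000]
J3: z=[0.2079, -0.9781, 0.0000] o=[-0.4683, -0.0995, 0.0529] → [-0.3256, -0.0692, -0.1082, 0.2079, -0.9781, 0.0000]
q̇ = J⁺·V = [0.3590, 0.9140, 0.7650]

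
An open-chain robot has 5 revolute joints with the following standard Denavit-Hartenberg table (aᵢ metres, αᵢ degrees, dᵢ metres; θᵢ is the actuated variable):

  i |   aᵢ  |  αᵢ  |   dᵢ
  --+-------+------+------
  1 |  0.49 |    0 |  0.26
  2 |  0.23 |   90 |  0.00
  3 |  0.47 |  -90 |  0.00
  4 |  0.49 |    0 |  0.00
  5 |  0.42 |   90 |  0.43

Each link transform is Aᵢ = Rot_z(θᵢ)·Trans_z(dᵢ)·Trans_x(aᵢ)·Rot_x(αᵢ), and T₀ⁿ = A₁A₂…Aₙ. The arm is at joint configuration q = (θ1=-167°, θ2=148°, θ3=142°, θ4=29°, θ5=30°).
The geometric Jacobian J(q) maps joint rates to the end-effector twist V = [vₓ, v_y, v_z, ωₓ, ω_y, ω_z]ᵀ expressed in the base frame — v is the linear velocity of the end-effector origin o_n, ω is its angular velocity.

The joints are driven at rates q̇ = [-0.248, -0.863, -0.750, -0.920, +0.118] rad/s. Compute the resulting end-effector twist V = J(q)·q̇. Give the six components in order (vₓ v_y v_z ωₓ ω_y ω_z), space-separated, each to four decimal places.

o_n = [-1.1464, 0.7521, 0.6075]
J₁: ẑ×o_n = [-0.7521, -1.1464, 0.0000], ω = ẑ
J2: z=[0.0000, 0.0000, 1.0000] o=[-0.4774, -0.1102, 0.2600] → [-0.8623, -0.6690, 0.0000, 0.0000, 0.0000, 1.0000]
J3: z=[-0.3256, -0.9455, 0.0000] o=[-0.2600, -0.1851, 0.2600] → [-0.3286, 0.1131, -1.1433, -0.3256, -0.9455, 0.0000]
J4: z=[-0.5821, 0.2004, -0.7880] o=[-0.6102, -0.0645, 0.5494] → [0.6552, 0.4564, -0.3679, -0.5821, 0.2004, -0.7880]
J5: z=[-0.5821, 0.2004, -0.7880] o=[-0.8521, 0.2700, 0.8132] → [0.3387, 0.1122, -0.2216, -0.5821, 0.2004, -0.7880]
V = J·q̇ = [0.6144, 0.3701, 1.1698, 0.7110, 0.5484, -0.4790]

0.6144 0.3701 1.1698 0.7110 0.5484 -0.4790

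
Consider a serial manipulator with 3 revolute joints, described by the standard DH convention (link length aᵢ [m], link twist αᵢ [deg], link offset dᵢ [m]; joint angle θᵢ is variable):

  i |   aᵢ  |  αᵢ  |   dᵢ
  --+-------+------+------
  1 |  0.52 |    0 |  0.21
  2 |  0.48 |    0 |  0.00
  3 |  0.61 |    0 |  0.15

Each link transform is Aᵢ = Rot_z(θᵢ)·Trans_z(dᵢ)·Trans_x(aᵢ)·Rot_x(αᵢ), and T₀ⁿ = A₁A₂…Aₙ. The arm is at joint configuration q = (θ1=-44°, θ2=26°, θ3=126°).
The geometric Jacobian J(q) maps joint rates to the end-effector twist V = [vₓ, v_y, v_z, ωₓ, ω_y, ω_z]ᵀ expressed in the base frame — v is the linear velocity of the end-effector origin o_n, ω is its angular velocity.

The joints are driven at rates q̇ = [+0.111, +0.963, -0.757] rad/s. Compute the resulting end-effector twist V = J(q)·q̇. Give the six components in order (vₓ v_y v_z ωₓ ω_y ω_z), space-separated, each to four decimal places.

o_n = [0.6421, 0.0706, 0.3600]
J₁: ẑ×o_n = [-0.0706, 0.6421, 0.0000], ω = ẑ
J2: z=[0.0000, 0.0000, 1.0000] o=[0.3741, -0.3612, 0.2100] → [-0.4318, 0.2680, 0.0000, 0.0000, 0.0000, 1.0000]
J3: z=[0.0000, 0.0000, 1.0000] o=[0.8306, -0.5096, 0.2100] → [-0.5801, -0.1885, 0.0000, 0.0000, 0.0000, 1.0000]
V = J·q̇ = [0.0155, 0.4721, 0.0000, 0.0000, 0.0000, 0.3170]

0.0155 0.4721 0.0000 0.0000 0.0000 0.3170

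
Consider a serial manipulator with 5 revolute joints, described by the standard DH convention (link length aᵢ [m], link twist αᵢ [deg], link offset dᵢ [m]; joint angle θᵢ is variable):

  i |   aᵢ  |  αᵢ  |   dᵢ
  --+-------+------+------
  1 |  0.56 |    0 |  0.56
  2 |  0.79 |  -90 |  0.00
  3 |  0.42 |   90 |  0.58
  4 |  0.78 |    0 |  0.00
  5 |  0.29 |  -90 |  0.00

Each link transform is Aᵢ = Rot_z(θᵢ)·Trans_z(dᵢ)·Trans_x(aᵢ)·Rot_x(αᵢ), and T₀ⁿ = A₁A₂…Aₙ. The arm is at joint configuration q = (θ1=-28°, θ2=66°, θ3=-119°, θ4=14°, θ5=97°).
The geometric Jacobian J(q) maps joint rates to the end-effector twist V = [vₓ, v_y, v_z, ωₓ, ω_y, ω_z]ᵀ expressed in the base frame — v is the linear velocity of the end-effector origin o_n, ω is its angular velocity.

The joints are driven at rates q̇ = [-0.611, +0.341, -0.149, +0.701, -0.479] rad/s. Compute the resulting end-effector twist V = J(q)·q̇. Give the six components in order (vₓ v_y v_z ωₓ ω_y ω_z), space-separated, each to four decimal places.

o_n = [0.0672, 0.7223, 1.4984]
J₁: ẑ×o_n = [-0.7223, 0.0672, 0.0000], ω = ẑ
J2: z=[0.0000, 0.0000, 1.0000] o=[0.4945, -0.2629, 0.5600] → [-0.9852, -0.4273, 0.0000, 0.0000, 0.0000, 1.0000]
J3: z=[-0.6157, 0.7880, 0.0000] o=[1.1170, 0.2235, 0.5600] → [0.7395, 0.5777, 0.5202, -0.6157, 0.7880, 0.0000]
J4: z=[-0.6892, -0.5385, -0.4848] o=[0.5994, 0.5552, 0.9273] → [-0.2264, 0.6516, -0.4018, -0.6892, -0.5385, -0.4848]
J5: z=[-0.6892, -0.5385, -0.4848] o=[0.1941, 0.4780, 1.5893] → [0.1674, -0.0011, -0.2368, -0.6892, -0.5385, -0.4848]
V = J·q̇ = [-0.2437, 0.1845, -0.2458, -0.0613, -0.2370, -0.3776]

-0.2437 0.1845 -0.2458 -0.0613 -0.2370 -0.3776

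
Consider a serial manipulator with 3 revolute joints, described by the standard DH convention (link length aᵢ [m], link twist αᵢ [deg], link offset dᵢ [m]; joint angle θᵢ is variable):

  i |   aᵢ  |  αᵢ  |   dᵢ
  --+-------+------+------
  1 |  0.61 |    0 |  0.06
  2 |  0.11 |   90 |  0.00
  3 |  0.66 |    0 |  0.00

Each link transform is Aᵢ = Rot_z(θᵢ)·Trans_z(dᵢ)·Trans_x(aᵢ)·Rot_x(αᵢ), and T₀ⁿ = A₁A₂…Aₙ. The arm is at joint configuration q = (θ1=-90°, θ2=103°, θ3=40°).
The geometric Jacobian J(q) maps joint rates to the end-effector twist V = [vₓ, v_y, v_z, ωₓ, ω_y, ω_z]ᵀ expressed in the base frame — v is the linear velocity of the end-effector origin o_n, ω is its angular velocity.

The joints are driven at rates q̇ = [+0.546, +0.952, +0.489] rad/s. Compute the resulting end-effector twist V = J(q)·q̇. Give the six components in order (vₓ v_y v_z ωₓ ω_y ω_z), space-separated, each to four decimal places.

o_n = [0.5998, -0.4715, 0.4842]
J₁: ẑ×o_n = [0.4715, 0.5998, -0.0000], ω = ẑ
J2: z=[0.0000, 0.0000, 1.0000] o=[0.0000, -0.6100, 0.0600] → [-0.1385, 0.5998, 0.0000, 0.0000, 0.0000, 1.0000]
J3: z=[0.2250, -0.9744, 0.0000] o=[0.1072, -0.5853, 0.0600] → [-0.4134, -0.0954, 0.5056, 0.2250, -0.9744, 0.0000]
V = J·q̇ = [-0.0765, 0.8519, 0.2472, 0.1100, -0.4765, 1.4980]

-0.0765 0.8519 0.2472 0.1100 -0.4765 1.4980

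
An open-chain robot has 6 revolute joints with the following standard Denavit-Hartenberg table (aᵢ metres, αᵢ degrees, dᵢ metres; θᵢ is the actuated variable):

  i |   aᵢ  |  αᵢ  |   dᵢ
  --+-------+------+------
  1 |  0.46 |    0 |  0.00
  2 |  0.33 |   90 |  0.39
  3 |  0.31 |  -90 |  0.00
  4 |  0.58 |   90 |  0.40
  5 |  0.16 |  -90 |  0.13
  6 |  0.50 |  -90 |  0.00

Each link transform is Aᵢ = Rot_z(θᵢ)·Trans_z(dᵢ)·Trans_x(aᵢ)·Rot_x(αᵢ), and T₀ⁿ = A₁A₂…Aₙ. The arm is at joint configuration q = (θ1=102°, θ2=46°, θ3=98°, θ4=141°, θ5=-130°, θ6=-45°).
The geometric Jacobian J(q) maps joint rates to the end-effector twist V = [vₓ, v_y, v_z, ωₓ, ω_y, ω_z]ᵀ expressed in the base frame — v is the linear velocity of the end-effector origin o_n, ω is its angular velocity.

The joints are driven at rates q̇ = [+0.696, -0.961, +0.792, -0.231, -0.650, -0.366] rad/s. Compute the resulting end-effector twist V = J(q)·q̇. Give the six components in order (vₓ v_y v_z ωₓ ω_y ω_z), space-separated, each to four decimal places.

0.2042 -0.2676 0.2402 0.7619 1.2615 -0.4549

o_n = [-0.6028, 0.1383, 0.8051]
J₁: ẑ×o_n = [-0.1383, -0.6028, 0.0000], ω = ẑ
J2: z=[0.0000, 0.0000, 1.0000] o=[-0.0956, 0.4499, 0.0000] → [0.3116, -0.5072, 0.0000, 0.0000, 0.0000, 1.0000]
J3: z=[0.5299, 0.8480, 0.0000] o=[-0.3755, 0.6248, 0.3900] → [0.3520, -0.2200, -0.0650, 0.5299, 0.8480, 0.0000]
J4: z=[0.8398, -0.5248, -0.1392] o=[-0.3389, 0.6020, 0.6970] → [-0.1213, -0.0541, -0.5279, 0.8398, -0.5248, -0.1392]
J5: z=[-0.3375, -0.7055, 0.6232] o=[-0.2496, 0.1158, 0.1950] → [-0.4445, -0.0142, -0.2568, -0.3375, -0.7055, 0.6232]
J6: z=[-0.8655, -0.0276, -0.5001] o=[-0.3527, 0.1374, 0.3722] → [-0.0115, 0.4998, -0.0077, -0.8655, -0.0276, -0.5001]
V = J·q̇ = [0.2042, -0.2676, 0.2402, 0.7619, 1.2615, -0.4549]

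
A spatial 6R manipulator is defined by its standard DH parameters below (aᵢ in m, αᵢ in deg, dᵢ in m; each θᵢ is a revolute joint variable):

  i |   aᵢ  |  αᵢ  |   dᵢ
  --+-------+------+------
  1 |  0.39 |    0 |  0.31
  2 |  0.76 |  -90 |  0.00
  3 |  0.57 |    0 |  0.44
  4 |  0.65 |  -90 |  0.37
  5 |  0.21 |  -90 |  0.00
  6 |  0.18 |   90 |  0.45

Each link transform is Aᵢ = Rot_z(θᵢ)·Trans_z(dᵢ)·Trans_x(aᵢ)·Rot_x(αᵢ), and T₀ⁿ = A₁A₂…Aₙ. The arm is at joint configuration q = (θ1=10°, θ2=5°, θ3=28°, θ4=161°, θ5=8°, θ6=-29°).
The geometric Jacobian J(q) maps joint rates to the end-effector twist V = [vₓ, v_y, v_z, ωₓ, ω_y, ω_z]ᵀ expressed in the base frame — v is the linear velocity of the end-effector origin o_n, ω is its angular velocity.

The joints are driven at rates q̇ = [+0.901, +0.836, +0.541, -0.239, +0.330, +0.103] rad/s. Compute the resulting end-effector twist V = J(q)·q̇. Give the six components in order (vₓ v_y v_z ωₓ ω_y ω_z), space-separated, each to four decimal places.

o_n = [0.6289, 0.4576, 0.2774]
J₁: ẑ×o_n = [-0.4576, 0.6289, 0.0000], ω = ẑ
J2: z=[0.0000, 0.0000, 1.0000] o=[0.3841, 0.0677, 0.3100] → [-0.3899, 0.2448, 0.0000, 0.0000, 0.0000, 1.0000]
J3: z=[-0.2588, 0.9659, 0.0000] o=[1.1182, 0.2644, 0.3100] → [-0.0315, -0.0084, 0.4226, -0.2588, 0.9659, 0.0000]
J4: z=[-0.2588, 0.9659, 0.0000] o=[1.4904, 0.8197, 0.0424] → [0.2270, 0.0608, 0.9259, -0.2588, 0.9659, 0.0000]
J5: z=[0.1511, 0.0405, 0.9877] o=[0.7745, 1.0109, 0.1441] → [0.5519, -0.1640, -0.0777, 0.1511, 0.0405, 0.9877]
J6: z=[0.3891, -0.9209, -0.0218] o=[0.5837, 0.9295, 0.1766] → [-0.1031, -0.0402, -0.1420, 0.3891, -0.9209, -0.0218]
V = J·q̇ = [-0.6381, 0.6940, -0.0329, 0.0118, 0.2102, 2.0607]

-0.6381 0.6940 -0.0329 0.0118 0.2102 2.0607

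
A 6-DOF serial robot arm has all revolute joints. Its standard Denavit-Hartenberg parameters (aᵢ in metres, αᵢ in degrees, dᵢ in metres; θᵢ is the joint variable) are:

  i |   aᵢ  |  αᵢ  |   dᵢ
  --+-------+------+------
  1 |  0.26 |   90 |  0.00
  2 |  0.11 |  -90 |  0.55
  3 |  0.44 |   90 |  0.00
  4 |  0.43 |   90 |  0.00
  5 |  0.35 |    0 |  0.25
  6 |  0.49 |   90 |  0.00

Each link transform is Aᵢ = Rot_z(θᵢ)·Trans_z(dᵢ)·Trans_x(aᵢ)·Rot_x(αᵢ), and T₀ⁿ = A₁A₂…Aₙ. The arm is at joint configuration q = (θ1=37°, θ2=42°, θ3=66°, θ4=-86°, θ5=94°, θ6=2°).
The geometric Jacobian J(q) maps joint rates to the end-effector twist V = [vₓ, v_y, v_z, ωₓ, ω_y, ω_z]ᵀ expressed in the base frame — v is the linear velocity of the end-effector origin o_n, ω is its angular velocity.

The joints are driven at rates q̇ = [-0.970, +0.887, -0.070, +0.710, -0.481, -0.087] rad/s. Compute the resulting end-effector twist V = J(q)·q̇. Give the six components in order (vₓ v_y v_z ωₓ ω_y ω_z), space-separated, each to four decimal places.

o_n = [1.3940, 0.1821, 0.3679]
J₁: ẑ×o_n = [-0.1821, 1.3940, 0.0000], ω = ẑ
J2: z=[0.6018, -0.7986, 0.0000] o=[0.2076, 0.1565, 0.0000] → [-0.2938, -0.2214, 0.9629, 0.6018, -0.7986, 0.0000]
J3: z=[-0.5344, -0.4027, 0.7431] o=[0.6039, -0.2336, 0.0736] → [-0.4274, 0.7444, 0.0960, -0.5344, -0.4027, 0.7431]
J4: z=[0.7870, 0.0837, 0.6113] o=[0.4682, 0.1675, 0.1934] → [0.0057, 0.4286, -0.0660, 0.7870, 0.0837, 0.6113]
J5: z=[0.3449, -0.8812, -0.3233] o=[0.6882, 0.3676, -0.1173] → [-0.4874, -0.3955, 0.5580, 0.3449, -0.8812, -0.3233]
J6: z=[0.3449, -0.8812, -0.3233] o=[1.0367, 0.1651, 0.0330] → [-0.2896, -0.2310, 0.3207, 0.3449, -0.8812, -0.3233]
V = J·q̇ = [0.2097, -1.0860, 0.5042, 0.9341, -0.1202, -0.4044]

0.2097 -1.0860 0.5042 0.9341 -0.1202 -0.4044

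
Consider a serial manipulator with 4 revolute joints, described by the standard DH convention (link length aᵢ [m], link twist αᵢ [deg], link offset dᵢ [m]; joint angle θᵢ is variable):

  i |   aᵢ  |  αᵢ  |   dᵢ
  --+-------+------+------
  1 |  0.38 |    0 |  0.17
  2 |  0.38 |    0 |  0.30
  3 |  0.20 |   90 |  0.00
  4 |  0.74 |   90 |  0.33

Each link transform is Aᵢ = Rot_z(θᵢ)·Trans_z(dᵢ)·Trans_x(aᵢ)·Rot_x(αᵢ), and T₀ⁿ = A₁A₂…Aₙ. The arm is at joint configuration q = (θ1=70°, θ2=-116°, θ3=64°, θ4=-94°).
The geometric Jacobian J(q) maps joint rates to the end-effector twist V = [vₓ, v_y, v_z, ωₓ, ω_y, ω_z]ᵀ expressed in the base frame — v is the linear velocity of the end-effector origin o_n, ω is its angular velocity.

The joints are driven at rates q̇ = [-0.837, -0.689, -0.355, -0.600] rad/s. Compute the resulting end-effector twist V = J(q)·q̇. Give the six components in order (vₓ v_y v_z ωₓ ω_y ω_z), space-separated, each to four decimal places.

-1.0436 -1.1057 0.0310 -0.1854 0.5706 -1.8810

o_n = [0.6370, -0.1843, -0.2682]
J₁: ẑ×o_n = [0.1843, 0.6370, -0.0000], ω = ẑ
J2: z=[0.0000, 0.0000, 1.0000] o=[0.1300, 0.3571, 0.1700] → [0.5413, 0.5071, -0.0000, 0.0000, 0.0000, 1.0000]
J3: z=[0.0000, 0.0000, 1.0000] o=[0.3939, 0.0837, 0.4700] → [0.2680, 0.2431, -0.0000, 0.0000, 0.0000, 1.0000]
J4: z=[0.3090, -0.9511, 0.0000] o=[0.5841, 0.1455, 0.4700] → [0.7021, 0.2281, -0.0516, 0.3090, -0.9511, 0.0000]
V = J·q̇ = [-1.0436, -1.1057, 0.0310, -0.1854, 0.5706, -1.8810]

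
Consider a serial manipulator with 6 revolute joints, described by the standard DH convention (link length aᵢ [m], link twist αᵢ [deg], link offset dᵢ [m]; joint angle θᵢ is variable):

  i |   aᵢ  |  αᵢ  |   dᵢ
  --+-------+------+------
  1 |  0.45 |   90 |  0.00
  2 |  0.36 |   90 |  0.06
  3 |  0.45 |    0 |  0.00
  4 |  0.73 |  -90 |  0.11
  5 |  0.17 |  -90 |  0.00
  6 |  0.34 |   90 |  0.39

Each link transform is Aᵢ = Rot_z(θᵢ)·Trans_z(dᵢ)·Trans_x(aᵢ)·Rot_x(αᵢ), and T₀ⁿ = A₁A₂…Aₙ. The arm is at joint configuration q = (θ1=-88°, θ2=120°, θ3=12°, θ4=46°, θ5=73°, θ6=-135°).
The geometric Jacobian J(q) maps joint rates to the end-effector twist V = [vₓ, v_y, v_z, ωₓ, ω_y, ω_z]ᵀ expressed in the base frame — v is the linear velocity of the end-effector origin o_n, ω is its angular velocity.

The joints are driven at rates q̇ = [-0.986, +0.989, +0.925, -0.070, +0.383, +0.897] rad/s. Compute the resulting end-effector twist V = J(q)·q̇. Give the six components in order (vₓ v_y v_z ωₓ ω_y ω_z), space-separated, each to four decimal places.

o_n = [-0.5618, -0.1372, 0.7025]
J₁: ẑ×o_n = [0.1372, -0.5618, 0.0000], ω = ẑ
J2: z=[-0.9994, -0.0349, 0.0000] o=[0.0157, -0.4497, 0.0000] → [-0.0245, 0.7020, -0.3325, -0.9994, -0.0349, 0.0000]
J3: z=[0.0302, -0.8655, 0.5000] o=[-0.0505, -0.2719, 0.3118] → [-0.4055, -0.2675, -0.4385, 0.0302, -0.8655, 0.5000]
J4: z=[0.0302, -0.8655, 0.5000] o=[-0.1517, -0.0552, 0.6930] → [0.0328, -0.2053, -0.3574, 0.0302, -0.8655, 0.5000]
J5: z=[-0.5148, -0.4423, -0.7344] o=[-0.7738, 0.0212, 1.0830] → [0.0519, -0.3516, 0.1753, -0.5148, -0.4423, -0.7344]
J6: z=[0.8105, 0.0281, -0.5851] o=[-0.8213, 0.1736, 1.0245] → [-0.1909, 0.1092, -0.2593, 0.8105, 0.0281, -0.5851]
V = J·q̇ = [-0.6883, 0.9785, -0.8748, -0.4327, -0.9187, -1.3646]

-0.6883 0.9785 -0.8748 -0.4327 -0.9187 -1.3646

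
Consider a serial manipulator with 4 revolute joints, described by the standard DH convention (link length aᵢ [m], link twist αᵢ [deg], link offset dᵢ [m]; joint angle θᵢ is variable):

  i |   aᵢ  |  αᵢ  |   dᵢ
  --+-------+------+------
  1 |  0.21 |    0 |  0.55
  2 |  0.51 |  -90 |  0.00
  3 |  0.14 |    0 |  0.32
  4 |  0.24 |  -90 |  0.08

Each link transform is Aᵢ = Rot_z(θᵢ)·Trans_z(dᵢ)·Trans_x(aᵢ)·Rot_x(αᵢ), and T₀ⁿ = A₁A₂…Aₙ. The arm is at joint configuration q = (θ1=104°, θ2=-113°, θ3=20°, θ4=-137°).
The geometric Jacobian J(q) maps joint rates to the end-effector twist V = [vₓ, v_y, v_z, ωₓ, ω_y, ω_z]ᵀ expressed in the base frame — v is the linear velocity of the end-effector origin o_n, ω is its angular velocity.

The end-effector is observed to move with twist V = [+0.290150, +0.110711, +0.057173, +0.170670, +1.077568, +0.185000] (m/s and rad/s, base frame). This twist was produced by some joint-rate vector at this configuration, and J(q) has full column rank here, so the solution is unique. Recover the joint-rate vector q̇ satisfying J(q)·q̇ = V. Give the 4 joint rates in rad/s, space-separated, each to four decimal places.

-0.6850 0.8700 0.4690 0.6220

o_n = [0.5378, 0.5155, 0.7160]
J₁: ẑ×o_n = [-0.5155, 0.5378, 0.0000], ω = ẑ
J2: z=[0.0000, 0.0000, 1.0000] o=[-0.0508, 0.2038, 0.5500] → [-0.3118, 0.5886, 0.0000, 0.0000, 0.0000, 1.0000]
J3: z=[0.1564, 0.9877, 0.0000] o=[0.4529, 0.1240, 0.5500] → [0.1639, -0.0260, -0.0226, 0.1564, 0.9877, 0.0000]
J4: z=[0.1564, 0.9877, 0.0000] o=[0.6329, 0.4195, 0.5021] → [0.2112, -0.0335, 0.1090, 0.1564, 0.9877, 0.0000]
q̇ = J⁺·V = [-0.6850, 0.8700, 0.4690, 0.6220]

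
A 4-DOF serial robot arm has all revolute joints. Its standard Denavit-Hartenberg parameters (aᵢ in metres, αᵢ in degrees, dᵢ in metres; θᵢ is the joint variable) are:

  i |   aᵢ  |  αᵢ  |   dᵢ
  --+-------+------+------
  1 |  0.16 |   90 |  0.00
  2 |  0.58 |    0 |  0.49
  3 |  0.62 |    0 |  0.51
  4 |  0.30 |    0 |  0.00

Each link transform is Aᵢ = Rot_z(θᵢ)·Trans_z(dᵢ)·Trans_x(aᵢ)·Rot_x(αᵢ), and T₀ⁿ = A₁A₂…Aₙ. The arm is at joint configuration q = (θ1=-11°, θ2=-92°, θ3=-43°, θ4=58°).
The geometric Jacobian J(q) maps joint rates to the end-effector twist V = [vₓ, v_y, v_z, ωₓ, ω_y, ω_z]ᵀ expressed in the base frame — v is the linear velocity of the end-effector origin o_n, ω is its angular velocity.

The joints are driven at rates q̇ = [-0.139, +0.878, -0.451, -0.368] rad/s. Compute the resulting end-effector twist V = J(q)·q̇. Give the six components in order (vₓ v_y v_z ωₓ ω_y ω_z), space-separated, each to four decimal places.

o_n = [-0.4177, -0.9375, -1.3104]
J₁: ẑ×o_n = [0.9375, -0.4177, 0.0000], ω = ẑ
J2: z=[-0.1908, -0.9816, 0.0000] o=[0.1571, -0.0305, 0.0000] → [1.2863, -0.2500, -0.3912, -0.1908, -0.9816, 0.0000]
J3: z=[-0.1908, -0.9816, 0.0000] o=[0.0437, -0.5077, -0.5796] → [0.7173, -0.1394, -0.3709, -0.1908, -0.9816, 0.0000]
J4: z=[-0.1908, -0.9816, 0.0000] o=[-0.4840, -0.9246, -1.0181] → [0.2869, -0.0558, 0.0675, -0.1908, -0.9816, 0.0000]
V = J·q̇ = [0.5700, -0.0781, -0.2010, -0.0113, -0.0579, -0.1390]

0.5700 -0.0781 -0.2010 -0.0113 -0.0579 -0.1390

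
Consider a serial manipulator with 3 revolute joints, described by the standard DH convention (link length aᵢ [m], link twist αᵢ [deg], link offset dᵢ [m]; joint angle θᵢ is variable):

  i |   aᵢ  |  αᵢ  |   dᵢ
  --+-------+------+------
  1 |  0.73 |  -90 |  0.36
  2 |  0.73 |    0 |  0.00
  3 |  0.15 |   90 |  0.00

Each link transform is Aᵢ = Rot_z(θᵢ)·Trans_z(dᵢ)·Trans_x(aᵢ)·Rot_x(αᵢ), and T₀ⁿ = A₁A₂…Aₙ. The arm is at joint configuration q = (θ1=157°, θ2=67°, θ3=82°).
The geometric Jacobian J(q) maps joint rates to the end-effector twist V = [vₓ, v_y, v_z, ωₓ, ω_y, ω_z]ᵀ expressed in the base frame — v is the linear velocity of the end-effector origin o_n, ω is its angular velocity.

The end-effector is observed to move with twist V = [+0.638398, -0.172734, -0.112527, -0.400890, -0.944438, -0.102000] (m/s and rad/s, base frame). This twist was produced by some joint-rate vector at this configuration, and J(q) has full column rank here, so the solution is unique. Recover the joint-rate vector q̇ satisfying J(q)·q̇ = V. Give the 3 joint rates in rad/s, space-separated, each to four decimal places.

-0.1020 0.8570 0.1690

o_n = [-0.8162, 0.3464, -0.3892]
J₁: ẑ×o_n = [-0.3464, -0.8162, 0.0000], ω = ẑ
J2: z=[-0.3907, -0.9205, 0.0000] o=[-0.6720, 0.2852, 0.3600] → [0.6897, -0.2927, -0.1567, -0.3907, -0.9205, 0.0000]
J3: z=[-0.3907, -0.9205, 0.0000] o=[-0.9345, 0.3967, -0.3120] → [0.0711, -0.0302, 0.1286, -0.3907, -0.9205, 0.0000]
q̇ = J⁺·V = [-0.1020, 0.8570, 0.1690]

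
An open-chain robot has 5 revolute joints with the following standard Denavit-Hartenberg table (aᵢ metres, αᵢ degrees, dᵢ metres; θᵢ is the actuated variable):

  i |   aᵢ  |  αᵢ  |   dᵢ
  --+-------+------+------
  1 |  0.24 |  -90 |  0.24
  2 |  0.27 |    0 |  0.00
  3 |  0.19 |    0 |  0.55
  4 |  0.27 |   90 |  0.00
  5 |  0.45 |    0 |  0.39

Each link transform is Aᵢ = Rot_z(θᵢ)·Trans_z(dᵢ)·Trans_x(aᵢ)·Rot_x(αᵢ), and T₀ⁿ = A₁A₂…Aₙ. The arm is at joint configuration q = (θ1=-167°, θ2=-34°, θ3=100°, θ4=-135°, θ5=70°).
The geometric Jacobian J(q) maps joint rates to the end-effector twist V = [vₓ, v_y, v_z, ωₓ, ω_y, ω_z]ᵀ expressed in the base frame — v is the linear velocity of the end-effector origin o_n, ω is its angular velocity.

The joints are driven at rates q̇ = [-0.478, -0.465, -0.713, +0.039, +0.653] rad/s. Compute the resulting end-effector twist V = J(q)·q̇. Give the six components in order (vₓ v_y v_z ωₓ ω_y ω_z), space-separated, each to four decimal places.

0.0940 0.0799 -0.3043 0.3378 1.2469 -0.2440

o_n = [-0.1017, -1.0219, 0.7529]
J₁: ẑ×o_n = [1.0219, -0.1017, 0.0000], ω = ẑ
J2: z=[0.2250, -0.9744, 0.0000] o=[-0.2338, -0.0540, 0.2400] → [-0.4998, -0.1154, -0.0889, 0.2250, -0.9744, 0.0000]
J3: z=[0.2250, -0.9744, 0.0000] o=[-0.4520, -0.1043, 0.3910] → [-0.3527, -0.0814, 0.1349, 0.2250, -0.9744, 0.0000]
J4: z=[0.2250, -0.9744, 0.0000] o=[-0.4035, -0.6576, 0.2174] → [-0.5218, -0.1205, 0.2122, 0.2250, -0.9744, 0.0000]
J5: z=[0.9097, 0.2100, 0.3584] o=[-0.4978, -0.6794, 0.4695] → [0.1823, -0.1159, -0.3948, 0.9097, 0.2100, 0.3584]
V = J·q̇ = [0.0940, 0.0799, -0.3043, 0.3378, 1.2469, -0.2440]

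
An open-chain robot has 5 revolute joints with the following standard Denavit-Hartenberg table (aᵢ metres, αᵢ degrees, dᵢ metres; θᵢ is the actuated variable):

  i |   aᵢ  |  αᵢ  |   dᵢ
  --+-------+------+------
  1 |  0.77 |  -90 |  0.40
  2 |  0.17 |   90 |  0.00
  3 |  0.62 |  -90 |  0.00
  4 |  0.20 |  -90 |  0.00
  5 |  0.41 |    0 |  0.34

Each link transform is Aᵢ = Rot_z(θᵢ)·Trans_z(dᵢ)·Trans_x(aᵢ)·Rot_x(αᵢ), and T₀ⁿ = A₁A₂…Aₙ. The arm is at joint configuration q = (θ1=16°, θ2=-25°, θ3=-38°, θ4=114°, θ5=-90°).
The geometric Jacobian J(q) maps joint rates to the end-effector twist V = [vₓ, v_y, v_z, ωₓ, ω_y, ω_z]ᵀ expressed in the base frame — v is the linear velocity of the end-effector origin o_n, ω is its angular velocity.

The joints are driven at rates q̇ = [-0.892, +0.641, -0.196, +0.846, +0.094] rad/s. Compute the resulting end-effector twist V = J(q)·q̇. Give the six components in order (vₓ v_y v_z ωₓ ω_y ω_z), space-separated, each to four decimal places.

o_n = [1.2324, 0.5434, 0.6142]
J₁: ẑ×o_n = [-0.5434, 1.2324, 0.0000], ω = ẑ
J2: z=[-0.2756, 0.9613, 0.0000] o=[0.7402, 0.2122, 0.4000] → [0.2059, 0.0590, -0.5645, -0.2756, 0.9613, 0.0000]
J3: z=[-0.4062, -0.1165, 0.9063] o=[0.8883, 0.2547, 0.4718] → [-0.2783, 0.3697, -0.0772, -0.4062, -0.1165, 0.9063]
J4: z=[0.3192, 0.9113, 0.2602] o=[1.4191, 0.0098, 0.6783] → [-0.1973, -0.0281, 0.3404, 0.3192, 0.9113, 0.2602]
J5: z=[-0.9474, 0.3134, 0.0644] o=[1.4237, 0.0632, 0.4856] → [0.0094, 0.1095, -0.3950, -0.9474, 0.3134, 0.0644]
V = J·q̇ = [0.5053, -1.1474, -0.0958, 0.0839, 1.4394, -0.8435]

0.5053 -1.1474 -0.0958 0.0839 1.4394 -0.8435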